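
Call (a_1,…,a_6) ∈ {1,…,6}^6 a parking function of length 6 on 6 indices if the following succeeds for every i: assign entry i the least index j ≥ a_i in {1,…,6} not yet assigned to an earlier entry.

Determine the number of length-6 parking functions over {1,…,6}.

16807

Count = 1·7^5 = 1·16807 = 16807 (Konheim–Weiss)
One tuple (1,3,1,1,5,2) → sorted (1,1,1,2,3,5): b_i ≤ i ∀i, a PF.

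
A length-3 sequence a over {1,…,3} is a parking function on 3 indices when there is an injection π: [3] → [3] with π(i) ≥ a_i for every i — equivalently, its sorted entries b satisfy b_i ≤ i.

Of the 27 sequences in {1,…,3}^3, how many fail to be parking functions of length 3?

#PF = (3+1−3)·(3+1)^{3−1} = 1·16 = 16 [KW]
One tuple (3,2,3) → sorted (2,3,3): b_1=2>1, not a PF.
Total 27; non-PF = 27−16 = 11

11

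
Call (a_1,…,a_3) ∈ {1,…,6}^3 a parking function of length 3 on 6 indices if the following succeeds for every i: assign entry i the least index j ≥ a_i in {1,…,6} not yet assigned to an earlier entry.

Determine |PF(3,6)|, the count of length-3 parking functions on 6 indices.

196

|PF| = (7−3)·7^(3−1) = 4·49 = 196 (Pollak)
Check (2,1,5) → sorted (1,2,5): b_i ≤ 3+i ∀i, a PF.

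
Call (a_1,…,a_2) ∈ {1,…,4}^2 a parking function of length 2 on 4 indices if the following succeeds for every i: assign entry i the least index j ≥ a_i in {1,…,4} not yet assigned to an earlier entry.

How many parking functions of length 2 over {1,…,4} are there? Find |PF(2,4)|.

15

|PF(2,4)| = 3·5^1 = 3·5 = 15 [KW]
Example (1,2) → sorted (1,2): b_i ≤ 2+i ∀i, a PF.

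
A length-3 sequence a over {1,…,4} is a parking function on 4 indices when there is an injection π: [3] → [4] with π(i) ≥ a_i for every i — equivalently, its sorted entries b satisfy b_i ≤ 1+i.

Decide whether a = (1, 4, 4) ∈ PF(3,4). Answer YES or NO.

NO

Rearranged: b = (1, 4, 4).
  b_1=1 ≤ 2
  b_2=4 > 3
  fails at i=2 ⇒ NO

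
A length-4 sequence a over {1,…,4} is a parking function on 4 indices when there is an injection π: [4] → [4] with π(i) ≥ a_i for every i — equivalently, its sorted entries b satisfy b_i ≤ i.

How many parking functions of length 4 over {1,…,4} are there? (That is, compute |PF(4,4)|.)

125

Count = (5−4)·5^(4−1) = 1×125 = 125 [KW]
Example (1,3,1,3) → sorted (1,1,3,3): b_i ≤ i ∀i, a PF.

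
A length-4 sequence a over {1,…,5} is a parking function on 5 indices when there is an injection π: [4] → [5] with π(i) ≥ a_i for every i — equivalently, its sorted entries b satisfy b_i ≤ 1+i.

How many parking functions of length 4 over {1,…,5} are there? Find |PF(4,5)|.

432

|PF(4,5)| = 2·6^3 = 2×216 = 432 (Pollak)
E.g. (4,1,4,1) → sorted (1,1,4,4): b_i ≤ 1+i ∀i, a PF.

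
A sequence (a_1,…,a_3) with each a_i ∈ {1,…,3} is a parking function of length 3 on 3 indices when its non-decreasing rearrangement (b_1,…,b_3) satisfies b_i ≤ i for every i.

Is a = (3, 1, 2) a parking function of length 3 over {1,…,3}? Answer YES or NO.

Sorted: b = (1, 2, 3).
  b_1=1 ≤ 1
  b_2=2 ≤ 2
  b_3=3 ≤ 3
All bounds hold ⇒ YES

YES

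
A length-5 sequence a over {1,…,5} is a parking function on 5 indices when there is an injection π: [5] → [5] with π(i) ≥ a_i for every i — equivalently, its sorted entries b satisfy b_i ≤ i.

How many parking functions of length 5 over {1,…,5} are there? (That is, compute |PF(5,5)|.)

Count = (5−5+1)·(5+1)^(5−1) = 1×1296 = 1296 (Pollak)
Check (5,1,1,2,3) → sorted (1,1,2,3,5): b_i ≤ i ∀i, a PF.

1296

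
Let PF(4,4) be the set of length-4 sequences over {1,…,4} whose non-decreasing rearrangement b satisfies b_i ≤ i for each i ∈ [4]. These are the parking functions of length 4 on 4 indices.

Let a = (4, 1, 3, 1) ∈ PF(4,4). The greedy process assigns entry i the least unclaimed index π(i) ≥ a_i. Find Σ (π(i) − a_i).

Σπ = 10 ({1..4} each once); Σa = 4+1+3+1 = 9; disp = 10−9 = 1.

1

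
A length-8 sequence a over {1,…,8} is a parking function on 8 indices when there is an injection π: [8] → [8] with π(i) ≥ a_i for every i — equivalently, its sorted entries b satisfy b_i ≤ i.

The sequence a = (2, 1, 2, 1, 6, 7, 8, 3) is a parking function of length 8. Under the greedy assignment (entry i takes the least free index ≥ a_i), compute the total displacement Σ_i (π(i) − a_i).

Σπ = 36 ({1..8} each once); Σa = 2+1+2+1+6+7+8+3 = 30; disp = 36−30 = 6.

6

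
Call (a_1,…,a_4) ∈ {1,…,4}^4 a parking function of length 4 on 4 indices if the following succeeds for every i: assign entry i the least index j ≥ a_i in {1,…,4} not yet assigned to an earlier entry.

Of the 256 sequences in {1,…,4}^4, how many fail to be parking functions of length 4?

131

|PF(4,4)| = (4−4+1)·(4+1)^(4−1) = 1 · 125 = 125 (Pollak)
E.g. (4,2,4,3) → sorted (2,3,4,4): b_1=2>1, not a PF.
Total 256; non-PF = 256−125 = 131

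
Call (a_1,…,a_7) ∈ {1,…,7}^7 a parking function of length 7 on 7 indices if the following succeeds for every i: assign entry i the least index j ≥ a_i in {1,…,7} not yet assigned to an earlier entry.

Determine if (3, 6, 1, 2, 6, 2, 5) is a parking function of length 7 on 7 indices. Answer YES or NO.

YES

Sorted: b = (1, 2, 2, 3, 5, 6, 6).
  b_1=1 ≤ 1
  b_2=2 ≤ 2
  b_3=2 ≤ 3
  b_4=3 ≤ 4
  b_5=5 ≤ 5
  b_6=6 ≤ 6
  b_7=6 ≤ 7
All bounds hold ⇒ YES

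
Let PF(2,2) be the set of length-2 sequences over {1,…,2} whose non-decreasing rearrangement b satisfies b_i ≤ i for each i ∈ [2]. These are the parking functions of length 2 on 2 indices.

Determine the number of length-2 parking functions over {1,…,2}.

3

|PF| = 1·3^1 = 1×3 = 3
Check (1,2) → sorted (1,2): b_i ≤ i ∀i, a PF.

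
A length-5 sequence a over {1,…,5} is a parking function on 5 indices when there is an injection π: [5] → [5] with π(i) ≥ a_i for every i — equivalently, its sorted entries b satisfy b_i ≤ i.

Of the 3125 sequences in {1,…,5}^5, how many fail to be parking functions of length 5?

1829

|PF| = (5+1−5)·(5+1)^{5−1} = 1·1296 = 1296
Check (4,5,5,1,5) → sorted (1,4,5,5,5): b_2=4>2, not a PF.
So 3125 − 1296 = 1829 fail.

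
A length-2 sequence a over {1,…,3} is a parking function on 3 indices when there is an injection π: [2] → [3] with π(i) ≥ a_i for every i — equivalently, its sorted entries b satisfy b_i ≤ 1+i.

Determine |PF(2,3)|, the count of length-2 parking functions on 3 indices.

|PF| = (3−2+1)·(3+1)^(2−1) = 2×4 = 8 (Pollak)
Check (2,2) → sorted (2,2): b_i ≤ 1+i ∀i, a PF.

8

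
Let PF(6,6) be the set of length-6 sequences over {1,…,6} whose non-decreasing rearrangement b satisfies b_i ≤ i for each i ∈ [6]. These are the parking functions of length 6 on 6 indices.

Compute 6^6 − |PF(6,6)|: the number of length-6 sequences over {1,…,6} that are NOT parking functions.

Count = (7−6)·7^(6−1) = 1 · 16807 = 16807 (Pollak)
Check (6,2,2,6,4,6) → sorted (2,2,4,6,6,6): b_1=2>1, not a PF.
6^6 − 16807 = 46656 − 16807 = 29849

29849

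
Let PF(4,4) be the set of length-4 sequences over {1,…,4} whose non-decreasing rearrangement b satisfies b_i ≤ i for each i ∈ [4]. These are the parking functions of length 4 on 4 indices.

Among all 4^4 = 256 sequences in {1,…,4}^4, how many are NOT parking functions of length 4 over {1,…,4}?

|PF| = (4−4+1)·(4+1)^(4−1) = 1 · 125 = 125 (Konheim–Weiss)
E.g. (2,2,4,2) → sorted (2,2,2,4): b_1=2>1, not a PF.
4^4 − 125 = 256 − 125 = 131

131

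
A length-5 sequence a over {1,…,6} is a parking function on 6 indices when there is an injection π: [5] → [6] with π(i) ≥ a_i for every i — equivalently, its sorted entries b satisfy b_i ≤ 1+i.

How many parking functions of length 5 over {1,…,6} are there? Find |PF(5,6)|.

4802

|PF| = (7−5)·7^(5−1) = 2·2401 = 4802 (Pollak)
E.g. (2,5,4,2,4) → sorted (2,2,4,4,5): b_i ≤ 1+i ∀i, a PF.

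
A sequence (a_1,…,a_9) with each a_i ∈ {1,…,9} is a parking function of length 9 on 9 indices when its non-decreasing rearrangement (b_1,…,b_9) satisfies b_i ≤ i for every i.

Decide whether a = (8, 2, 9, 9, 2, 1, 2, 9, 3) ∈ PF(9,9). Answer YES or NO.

NO

Sorted: b = (1, 2, 2, 2, 3, 8, 9, 9, 9).
  b_1=1 ≤ 1
  b_2=2 ≤ 2
  b_3=2 ≤ 3
  b_4=2 ≤ 4
  b_5=3 ≤ 5
  b_6=8 > 6
  fails at i=6 ⇒ NO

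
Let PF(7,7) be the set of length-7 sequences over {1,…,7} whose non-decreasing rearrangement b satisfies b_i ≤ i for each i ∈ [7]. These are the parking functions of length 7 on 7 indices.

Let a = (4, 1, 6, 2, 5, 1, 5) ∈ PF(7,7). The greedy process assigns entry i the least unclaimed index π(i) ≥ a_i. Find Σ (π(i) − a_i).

4

Σπ(i) = 1+…+7 = 28; Σa = 4+1+6+2+5+1+5 = 24; disp = 28−24 = 4.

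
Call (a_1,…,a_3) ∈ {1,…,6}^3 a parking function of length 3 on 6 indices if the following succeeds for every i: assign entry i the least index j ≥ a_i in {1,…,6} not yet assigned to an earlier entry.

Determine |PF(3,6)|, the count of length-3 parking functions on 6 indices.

Count = (6−3+1)·(6+1)^(3−1) = 4·49 = 196
One tuple (4,2,3) → sorted (2,3,4): b_i ≤ 3+i ∀i, a PF.

196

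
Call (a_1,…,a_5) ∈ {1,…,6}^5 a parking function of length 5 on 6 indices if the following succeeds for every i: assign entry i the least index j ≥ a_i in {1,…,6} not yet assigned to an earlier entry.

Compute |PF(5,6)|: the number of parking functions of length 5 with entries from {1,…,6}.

4802

|PF| = (6+1−5)·(6+1)^{5−1} = 2×2401 = 4802 (Pollak)
Example (1,3,1,4,3) → sorted (1,1,3,3,4): b_i ≤ 1+i ∀i, a PF.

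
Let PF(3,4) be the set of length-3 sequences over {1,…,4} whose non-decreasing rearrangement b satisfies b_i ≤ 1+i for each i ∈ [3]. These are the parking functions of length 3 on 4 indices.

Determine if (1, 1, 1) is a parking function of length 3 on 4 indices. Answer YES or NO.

Rearranged: b = (1, 1, 1).
  b_1=1 ≤ 2
  b_2=1 ≤ 3
  b_3=1 ≤ 4
All bounds hold ⇒ YES

YES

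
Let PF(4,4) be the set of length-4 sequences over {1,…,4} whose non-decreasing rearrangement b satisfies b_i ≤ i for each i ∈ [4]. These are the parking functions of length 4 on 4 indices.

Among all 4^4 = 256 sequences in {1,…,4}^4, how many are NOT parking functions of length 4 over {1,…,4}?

131

#PF = (4+1−4)·(4+1)^{4−1} = 1·125 = 125
One tuple (4,3,4,3) → sorted (3,3,4,4): b_1=3>1, not a PF.
So 256 − 125 = 131 fail.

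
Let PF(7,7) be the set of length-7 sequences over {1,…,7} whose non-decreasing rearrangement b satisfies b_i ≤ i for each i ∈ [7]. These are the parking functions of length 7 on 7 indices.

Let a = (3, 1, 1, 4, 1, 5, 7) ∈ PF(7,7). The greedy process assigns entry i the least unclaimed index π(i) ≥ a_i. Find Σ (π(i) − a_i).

Σπ = 28 ({1..7} each once); Σa = 3+1+1+4+1+5+7 = 22; disp = 28−22 = 6.

6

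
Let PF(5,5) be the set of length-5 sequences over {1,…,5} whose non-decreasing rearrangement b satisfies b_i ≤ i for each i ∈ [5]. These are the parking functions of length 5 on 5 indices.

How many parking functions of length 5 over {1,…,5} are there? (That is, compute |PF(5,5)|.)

|PF| = (5−5+1)·(5+1)^(5−1) = 1 · 1296 = 1296 (Pollak)
Example (1,5,1,2,3) → sorted (1,1,2,3,5): b_i ≤ i ∀i, a PF.

1296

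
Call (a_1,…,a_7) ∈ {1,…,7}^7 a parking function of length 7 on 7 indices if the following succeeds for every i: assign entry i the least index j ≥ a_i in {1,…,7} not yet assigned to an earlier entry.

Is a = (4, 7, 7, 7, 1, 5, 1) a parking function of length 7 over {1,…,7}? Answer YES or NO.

Order a: b = (1, 1, 4, 5, 7, 7, 7).
  b_1=1 ≤ 1
  b_2=1 ≤ 2
  b_3=4 > 3
  fails at i=3 ⇒ NO

NO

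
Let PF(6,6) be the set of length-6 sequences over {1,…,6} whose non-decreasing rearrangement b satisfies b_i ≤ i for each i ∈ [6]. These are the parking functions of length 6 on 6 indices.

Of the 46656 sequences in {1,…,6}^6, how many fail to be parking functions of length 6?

29849

Count = (6+1−6)·(6+1)^{6−1} = 1 · 16807 = 16807
Check (2,6,1,2,2,6) → sorted (1,2,2,2,6,6): b_5=6>5, not a PF.
So 46656 − 16807 = 29849 fail.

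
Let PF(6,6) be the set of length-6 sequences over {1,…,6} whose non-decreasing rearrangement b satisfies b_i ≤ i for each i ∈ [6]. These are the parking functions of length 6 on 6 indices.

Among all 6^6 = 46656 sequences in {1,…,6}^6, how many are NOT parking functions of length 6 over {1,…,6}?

Count = (6−6+1)·(6+1)^(6−1) = 1×16807 = 16807 [KW]
Check (2,2,2,3,5,2) → sorted (2,2,2,2,3,5): b_1=2>1, not a PF.
So 46656 − 16807 = 29849 fail.

29849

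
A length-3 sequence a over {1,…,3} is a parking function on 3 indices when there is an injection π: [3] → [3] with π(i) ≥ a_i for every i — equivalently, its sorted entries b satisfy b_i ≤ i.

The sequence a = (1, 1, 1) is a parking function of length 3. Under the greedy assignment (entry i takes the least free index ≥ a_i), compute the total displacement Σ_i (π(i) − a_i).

3

Σπ = 3·4/2 = 6 (π permutes [3]); Σa = 1+1+1 = 3; disp = 6−3 = 3.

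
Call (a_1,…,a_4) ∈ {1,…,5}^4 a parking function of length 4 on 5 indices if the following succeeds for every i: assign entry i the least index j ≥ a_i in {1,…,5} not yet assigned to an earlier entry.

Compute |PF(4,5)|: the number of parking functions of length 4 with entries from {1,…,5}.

|PF| = 2·6^3 = 2×216 = 432
Example (1,2,4,5) → sorted (1,2,4,5): b_i ≤ 1+i ∀i, a PF.

432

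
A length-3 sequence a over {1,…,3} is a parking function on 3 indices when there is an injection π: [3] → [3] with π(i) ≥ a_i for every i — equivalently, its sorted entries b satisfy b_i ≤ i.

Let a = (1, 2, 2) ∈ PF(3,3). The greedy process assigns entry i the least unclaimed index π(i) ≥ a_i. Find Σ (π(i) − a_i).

Σπ(i) = 1+…+3 = 6; Σa = 1+2+2 = 5; disp = 6−5 = 1.

1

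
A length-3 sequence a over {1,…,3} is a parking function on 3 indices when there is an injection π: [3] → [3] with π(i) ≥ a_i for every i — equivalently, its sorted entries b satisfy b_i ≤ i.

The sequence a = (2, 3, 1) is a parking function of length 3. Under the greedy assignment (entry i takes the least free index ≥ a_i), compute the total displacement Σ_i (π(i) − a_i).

Σπ = 3·4/2 = 6 (π permutes [3]); Σa = 2+3+1 = 6; disp = 6−6 = 0.

0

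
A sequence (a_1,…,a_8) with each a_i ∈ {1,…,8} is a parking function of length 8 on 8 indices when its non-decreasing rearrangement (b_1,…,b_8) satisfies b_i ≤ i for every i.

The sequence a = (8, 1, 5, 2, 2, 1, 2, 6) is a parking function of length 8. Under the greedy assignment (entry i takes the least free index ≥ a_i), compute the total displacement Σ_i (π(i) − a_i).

9

Σπ = 8·9/2 = 36 (π permutes [8]); Σa = 8+1+5+2+2+1+2+6 = 27; disp = 36−27 = 9.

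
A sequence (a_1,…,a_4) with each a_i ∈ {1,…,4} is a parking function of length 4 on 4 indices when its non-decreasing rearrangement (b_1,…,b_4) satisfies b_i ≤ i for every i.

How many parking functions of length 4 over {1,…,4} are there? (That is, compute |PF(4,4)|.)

|PF| = (4+1−4)·(4+1)^{4−1} = 1×125 = 125 [KW]
Example (4,2,1,2) → sorted (1,2,2,4): b_i ≤ i ∀i, a PF.

125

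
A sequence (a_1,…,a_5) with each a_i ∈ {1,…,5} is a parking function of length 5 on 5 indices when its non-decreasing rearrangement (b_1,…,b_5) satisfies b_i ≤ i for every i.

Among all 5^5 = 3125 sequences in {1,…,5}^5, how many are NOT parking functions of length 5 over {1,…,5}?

1829

|PF| = 1·6^4 = 1·1296 = 1296 (Konheim–Weiss)
One tuple (2,5,5,1,5) → sorted (1,2,5,5,5): b_3=5>3, not a PF.
Total 3125; non-PF = 3125−1296 = 1829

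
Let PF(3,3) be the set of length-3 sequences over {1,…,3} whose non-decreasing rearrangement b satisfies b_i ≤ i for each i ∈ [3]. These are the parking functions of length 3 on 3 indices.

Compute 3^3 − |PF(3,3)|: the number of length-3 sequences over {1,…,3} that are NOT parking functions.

Count = 1·4^2 = 1·16 = 16
One tuple (3,3,2) → sorted (2,3,3): b_1=2>1, not a PF.
So 27 − 16 = 11 fail.

11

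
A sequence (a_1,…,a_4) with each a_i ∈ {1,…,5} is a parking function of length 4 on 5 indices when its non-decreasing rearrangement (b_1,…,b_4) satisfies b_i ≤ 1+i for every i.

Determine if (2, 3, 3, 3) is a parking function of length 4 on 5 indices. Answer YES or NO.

YES

Rearranged: b = (2, 3, 3, 3).
  b_1=2 ≤ 2
  b_2=3 ≤ 3
  b_3=3 ≤ 4
  b_4=3 ≤ 5
All bounds hold ⇒ YES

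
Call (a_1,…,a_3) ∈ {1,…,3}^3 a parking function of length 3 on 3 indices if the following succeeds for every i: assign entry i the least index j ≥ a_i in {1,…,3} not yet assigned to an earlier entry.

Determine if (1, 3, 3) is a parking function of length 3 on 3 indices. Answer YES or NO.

Order a: b = (1, 3, 3).
  b_1=1 ≤ 1
  b_2=3 > 2
  fails at i=2 ⇒ NO

NO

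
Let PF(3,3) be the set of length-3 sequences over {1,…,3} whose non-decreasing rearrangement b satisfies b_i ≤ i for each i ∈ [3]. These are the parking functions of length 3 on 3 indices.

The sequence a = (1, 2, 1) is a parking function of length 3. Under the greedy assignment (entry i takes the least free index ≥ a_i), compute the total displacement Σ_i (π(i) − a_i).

2

Σπ(i) = 1+…+3 = 6; Σa = 1+2+1 = 4; disp = 6−4 = 2.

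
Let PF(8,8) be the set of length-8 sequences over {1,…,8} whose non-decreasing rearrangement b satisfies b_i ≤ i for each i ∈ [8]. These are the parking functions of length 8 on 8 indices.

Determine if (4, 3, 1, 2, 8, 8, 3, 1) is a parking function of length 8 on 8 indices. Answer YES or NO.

NO

Sorted: b = (1, 1, 2, 3, 3, 4, 8, 8).
  b_1=1 ≤ 1
  b_2=1 ≤ 2
  b_3=2 ≤ 3
  b_4=3 ≤ 4
  b_5=3 ≤ 5
  b_6=4 ≤ 6
  b_7=8 > 7
  fails at i=7 ⇒ NO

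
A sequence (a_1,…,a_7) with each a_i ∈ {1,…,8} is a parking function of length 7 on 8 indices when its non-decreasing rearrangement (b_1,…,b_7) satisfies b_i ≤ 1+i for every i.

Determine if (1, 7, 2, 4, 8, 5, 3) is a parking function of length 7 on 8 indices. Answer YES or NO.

Order a: b = (1, 2, 3, 4, 5, 7, 8).
  b_1=1 ≤ 2
  b_2=2 ≤ 3
  b_3=3 ≤ 4
  b_4=4 ≤ 5
  b_5=5 ≤ 6
  b_6=7 ≤ 7
  b_7=8 ≤ 8
All bounds hold ⇒ YES

YES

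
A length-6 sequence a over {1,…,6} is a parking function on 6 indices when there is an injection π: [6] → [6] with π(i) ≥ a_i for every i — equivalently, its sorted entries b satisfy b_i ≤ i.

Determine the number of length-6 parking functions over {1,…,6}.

16807

#PF = (7−6)·7^(6−1) = 1 · 16807 = 16807 (Pollak)
E.g. (1,3,1,6,1,5) → sorted (1,1,1,3,5,6): b_i ≤ i ∀i, a PF.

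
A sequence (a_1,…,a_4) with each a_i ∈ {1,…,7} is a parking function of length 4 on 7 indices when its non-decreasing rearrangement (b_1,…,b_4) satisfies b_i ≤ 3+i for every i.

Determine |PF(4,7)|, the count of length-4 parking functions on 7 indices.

Count = (8−4)·8^(4−1) = 4×512 = 2048
E.g. (1,2,6,5) → sorted (1,2,5,6): b_i ≤ 3+i ∀i, a PF.

2048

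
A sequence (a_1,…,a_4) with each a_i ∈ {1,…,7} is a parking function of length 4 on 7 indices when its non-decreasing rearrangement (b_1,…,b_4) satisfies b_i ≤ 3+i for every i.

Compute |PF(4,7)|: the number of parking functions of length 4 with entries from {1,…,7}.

2048

|PF| = (8−4)·8^(4−1) = 4 · 512 = 2048 (Konheim–Weiss)
Check (6,4,2,6) → sorted (2,4,6,6): b_i ≤ 3+i ∀i, a PF.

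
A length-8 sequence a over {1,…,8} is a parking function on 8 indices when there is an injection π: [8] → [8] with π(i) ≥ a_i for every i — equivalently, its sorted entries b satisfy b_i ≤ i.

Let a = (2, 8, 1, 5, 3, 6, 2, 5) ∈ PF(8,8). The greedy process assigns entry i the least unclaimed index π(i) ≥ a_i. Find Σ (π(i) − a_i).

Σπ(i) = 1+…+8 = 36; Σa = 2+8+1+5+3+6+2+5 = 32; disp = 36−32 = 4.

4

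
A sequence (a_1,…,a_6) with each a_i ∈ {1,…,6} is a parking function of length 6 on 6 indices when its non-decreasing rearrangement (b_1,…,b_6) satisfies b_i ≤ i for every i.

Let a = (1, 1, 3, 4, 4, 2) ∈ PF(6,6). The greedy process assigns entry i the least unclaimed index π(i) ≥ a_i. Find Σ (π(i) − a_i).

6

Σπ(i) = 1+…+6 = 21; Σa = 1+1+3+4+4+2 = 15; disp = 21−15 = 6.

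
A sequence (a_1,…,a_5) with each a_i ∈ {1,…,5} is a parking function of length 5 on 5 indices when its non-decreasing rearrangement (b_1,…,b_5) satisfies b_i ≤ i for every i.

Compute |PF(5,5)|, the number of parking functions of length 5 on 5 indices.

|PF| = (5−5+1)·(5+1)^(5−1) = 1 · 1296 = 1296 (Konheim–Weiss)
Check (1,3,1,3,2) → sorted (1,1,2,3,3): b_i ≤ i ∀i, a PF.

1296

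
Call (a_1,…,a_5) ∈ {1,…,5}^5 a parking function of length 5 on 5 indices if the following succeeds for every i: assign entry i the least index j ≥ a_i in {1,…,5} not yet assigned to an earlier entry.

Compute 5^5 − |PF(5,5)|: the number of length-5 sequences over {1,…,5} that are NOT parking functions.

Count = (6−5)·6^(5−1) = 1×1296 = 1296
Check (2,4,3,5,3) → sorted (2,3,3,4,5): b_1=2>1, not a PF.
So 3125 − 1296 = 1829 fail.

1829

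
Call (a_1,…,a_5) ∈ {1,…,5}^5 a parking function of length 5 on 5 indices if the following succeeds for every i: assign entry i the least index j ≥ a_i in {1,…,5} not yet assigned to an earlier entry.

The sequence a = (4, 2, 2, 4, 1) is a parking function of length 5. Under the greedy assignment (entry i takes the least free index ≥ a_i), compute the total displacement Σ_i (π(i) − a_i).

Σπ = 5·6/2 = 15 (π permutes [5]); Σa = 4+2+2+4+1 = 13; disp = 15−13 = 2.

2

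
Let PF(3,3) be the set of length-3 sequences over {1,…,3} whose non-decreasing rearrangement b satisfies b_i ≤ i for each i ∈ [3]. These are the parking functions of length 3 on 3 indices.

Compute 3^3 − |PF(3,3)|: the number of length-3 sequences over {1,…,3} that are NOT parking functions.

|PF(3,3)| = 1·4^2 = 1·16 = 16 (Pollak)
One tuple (3,2,3) → sorted (2,3,3): b_1=2>1, not a PF.
Total 27; non-PF = 27−16 = 11

11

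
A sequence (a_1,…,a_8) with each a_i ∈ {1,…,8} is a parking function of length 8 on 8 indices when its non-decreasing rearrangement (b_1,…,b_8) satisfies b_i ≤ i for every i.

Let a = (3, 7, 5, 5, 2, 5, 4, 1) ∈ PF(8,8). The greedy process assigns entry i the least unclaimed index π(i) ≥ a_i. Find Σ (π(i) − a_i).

4

Σπ(i) = 1+…+8 = 36; Σa = 3+7+5+5+2+5+4+1 = 32; disp = 36−32 = 4.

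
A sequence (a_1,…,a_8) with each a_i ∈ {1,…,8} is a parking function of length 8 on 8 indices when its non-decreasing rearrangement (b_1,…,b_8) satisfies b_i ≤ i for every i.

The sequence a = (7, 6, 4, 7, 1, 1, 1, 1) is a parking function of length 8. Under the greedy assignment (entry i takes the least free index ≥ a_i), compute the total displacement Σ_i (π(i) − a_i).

Σπ = 8·9/2 = 36 (π permutes [8]); Σa = 7+6+4+7+1+1+1+1 = 28; disp = 36−28 = 8.

8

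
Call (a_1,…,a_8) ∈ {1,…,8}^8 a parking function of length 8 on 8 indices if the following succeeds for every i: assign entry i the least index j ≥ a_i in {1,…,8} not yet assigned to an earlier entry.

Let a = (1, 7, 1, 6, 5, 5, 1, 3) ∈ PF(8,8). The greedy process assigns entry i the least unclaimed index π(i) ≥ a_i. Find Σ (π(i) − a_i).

Σπ = 36 ({1..8} each once); Σa = 1+7+1+6+5+5+1+3 = 29; disp = 36−29 = 7.

7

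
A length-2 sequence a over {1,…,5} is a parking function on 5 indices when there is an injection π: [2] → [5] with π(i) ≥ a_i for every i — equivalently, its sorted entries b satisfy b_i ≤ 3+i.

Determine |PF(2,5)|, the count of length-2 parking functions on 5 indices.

24

|PF| = (6−2)·6^(2−1) = 4·6 = 24 (Pollak)
Check (2,3) → sorted (2,3): b_i ≤ 3+i ∀i, a PF.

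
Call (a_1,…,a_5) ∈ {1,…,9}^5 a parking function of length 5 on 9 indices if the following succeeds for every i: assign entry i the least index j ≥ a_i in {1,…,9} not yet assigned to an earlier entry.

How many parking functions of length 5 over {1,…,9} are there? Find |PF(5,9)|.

50000

|PF(5,9)| = (9+1−5)·(9+1)^{5−1} = 5 · 10000 = 50000 (Konheim–Weiss)
Check (3,9,8,7,3) → sorted (3,3,7,8,9): b_i ≤ 4+i ∀i, a PF.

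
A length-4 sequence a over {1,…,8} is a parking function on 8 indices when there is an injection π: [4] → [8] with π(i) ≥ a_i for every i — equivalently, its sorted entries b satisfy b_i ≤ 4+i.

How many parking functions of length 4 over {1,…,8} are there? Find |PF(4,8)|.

3645

#PF = 5·9^3 = 5 · 729 = 3645 (Konheim–Weiss)
Example (5,4,2,1) → sorted (1,2,4,5): b_i ≤ 4+i ∀i, a PF.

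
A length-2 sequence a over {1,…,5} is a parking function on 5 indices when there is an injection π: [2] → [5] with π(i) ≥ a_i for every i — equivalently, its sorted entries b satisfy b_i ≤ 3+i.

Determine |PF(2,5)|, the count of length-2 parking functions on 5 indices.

Count = (5+1−2)·(5+1)^{2−1} = 4·6 = 24
E.g. (4,4) → sorted (4,4): b_i ≤ 3+i ∀i, a PF.

24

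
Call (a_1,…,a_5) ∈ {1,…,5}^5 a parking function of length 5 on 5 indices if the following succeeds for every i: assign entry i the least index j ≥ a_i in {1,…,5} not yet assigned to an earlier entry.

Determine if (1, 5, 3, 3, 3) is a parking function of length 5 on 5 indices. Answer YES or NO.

NO

Rearranged: b = (1, 3, 3, 3, 5).
  b_1=1 ≤ 1
  b_2=3 > 2
  fails at i=2 ⇒ NO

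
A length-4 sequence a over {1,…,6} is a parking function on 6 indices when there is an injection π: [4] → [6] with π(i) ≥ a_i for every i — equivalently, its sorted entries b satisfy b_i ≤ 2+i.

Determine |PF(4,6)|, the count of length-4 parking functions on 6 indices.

|PF| = (7−4)·7^(4−1) = 3 · 343 = 1029 (Pollak)
Example (4,5,1,5) → sorted (1,4,5,5): b_i ≤ 2+i ∀i, a PF.

1029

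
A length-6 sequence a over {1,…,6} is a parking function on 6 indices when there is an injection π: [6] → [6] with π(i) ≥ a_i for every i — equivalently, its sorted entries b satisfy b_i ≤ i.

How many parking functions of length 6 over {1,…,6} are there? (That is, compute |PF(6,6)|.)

|PF| = (7−6)·7^(6−1) = 1×16807 = 16807 [KW]
One tuple (5,1,2,4,4,3) → sorted (1,2,3,4,4,5): b_i ≤ i ∀i, a PF.

16807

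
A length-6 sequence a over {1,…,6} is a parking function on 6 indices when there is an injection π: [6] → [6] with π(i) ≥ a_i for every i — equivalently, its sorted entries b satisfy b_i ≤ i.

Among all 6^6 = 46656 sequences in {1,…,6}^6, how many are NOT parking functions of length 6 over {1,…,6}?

29849

#PF = (6+1−6)·(6+1)^{6−1} = 1×16807 = 16807 [KW]
Example (2,4,4,6,4,6) → sorted (2,4,4,4,6,6): b_1=2>1, not a PF.
Total 46656; non-PF = 46656−16807 = 29849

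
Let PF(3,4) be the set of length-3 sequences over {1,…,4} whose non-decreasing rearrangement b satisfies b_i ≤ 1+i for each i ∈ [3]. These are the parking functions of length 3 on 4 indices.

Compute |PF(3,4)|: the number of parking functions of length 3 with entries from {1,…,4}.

50

#PF = (5−3)·5^(3−1) = 2×25 = 50
E.g. (1,4,1) → sorted (1,1,4): b_i ≤ 1+i ∀i, a PF.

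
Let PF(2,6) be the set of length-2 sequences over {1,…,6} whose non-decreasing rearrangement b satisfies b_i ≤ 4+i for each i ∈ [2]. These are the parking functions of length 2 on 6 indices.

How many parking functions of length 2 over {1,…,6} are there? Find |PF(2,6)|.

|PF| = (6+1−2)·(6+1)^{2−1} = 5×7 = 35 [KW]
Check (6,3) → sorted (3,6): b_i ≤ 4+i ∀i, a PF.

35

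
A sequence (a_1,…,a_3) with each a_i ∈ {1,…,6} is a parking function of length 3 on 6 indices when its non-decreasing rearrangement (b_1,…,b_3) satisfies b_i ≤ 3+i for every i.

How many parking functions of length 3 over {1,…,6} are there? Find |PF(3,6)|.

|PF(3,6)| = 4·7^2 = 4·49 = 196 (Pollak)
Example (2,5,3) → sorted (2,3,5): b_i ≤ 3+i ∀i, a PF.

196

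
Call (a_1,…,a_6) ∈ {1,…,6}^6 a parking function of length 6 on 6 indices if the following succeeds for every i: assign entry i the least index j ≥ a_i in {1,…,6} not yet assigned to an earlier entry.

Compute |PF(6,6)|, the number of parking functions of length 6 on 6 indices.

#PF = (6+1−6)·(6+1)^{6−1} = 1 · 16807 = 16807 (Pollak)
E.g. (2,2,4,6,2,1) → sorted (1,2,2,2,4,6): b_i ≤ i ∀i, a PF.

16807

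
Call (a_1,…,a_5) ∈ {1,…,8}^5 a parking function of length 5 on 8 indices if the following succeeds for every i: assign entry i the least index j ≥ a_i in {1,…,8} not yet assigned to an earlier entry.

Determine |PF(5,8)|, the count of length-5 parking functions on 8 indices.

26244

|PF(5,8)| = (8−5+1)·(8+1)^(5−1) = 4 · 6561 = 26244 (Konheim–Weiss)
Check (1,2,8,6,3) → sorted (1,2,3,6,8): b_i ≤ 3+i ∀i, a PF.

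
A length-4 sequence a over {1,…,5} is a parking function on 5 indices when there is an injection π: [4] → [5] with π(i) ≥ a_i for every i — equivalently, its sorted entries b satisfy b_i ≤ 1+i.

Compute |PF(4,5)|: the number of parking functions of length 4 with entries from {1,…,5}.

|PF| = (5−4+1)·(5+1)^(4−1) = 2·216 = 432 [KW]
E.g. (2,2,1,2) → sorted (1,2,2,2): b_i ≤ 1+i ∀i, a PF.

432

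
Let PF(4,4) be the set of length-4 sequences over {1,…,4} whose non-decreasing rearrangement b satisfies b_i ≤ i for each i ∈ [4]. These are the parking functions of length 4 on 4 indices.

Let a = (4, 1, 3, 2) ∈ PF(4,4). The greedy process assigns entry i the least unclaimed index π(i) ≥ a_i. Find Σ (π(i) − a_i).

0

Σπ = 4·5/2 = 10 (π permutes [4]); Σa = 4+1+3+2 = 10; disp = 10−10 = 0.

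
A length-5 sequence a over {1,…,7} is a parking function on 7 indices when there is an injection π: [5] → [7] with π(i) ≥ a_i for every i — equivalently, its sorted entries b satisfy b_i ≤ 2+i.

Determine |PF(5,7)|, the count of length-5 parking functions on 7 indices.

#PF = 3·8^4 = 3×4096 = 12288 (Konheim–Weiss)
Example (6,2,1,3,7) → sorted (1,2,3,6,7): b_i ≤ 2+i ∀i, a PF.

12288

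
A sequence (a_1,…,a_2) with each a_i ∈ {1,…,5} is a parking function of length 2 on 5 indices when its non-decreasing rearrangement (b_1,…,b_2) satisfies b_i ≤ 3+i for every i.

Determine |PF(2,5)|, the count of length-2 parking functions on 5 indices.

24

|PF(2,5)| = (6−2)·6^(2−1) = 4 · 6 = 24 (Pollak)
E.g. (2,5) → sorted (2,5): b_i ≤ 3+i ∀i, a PF.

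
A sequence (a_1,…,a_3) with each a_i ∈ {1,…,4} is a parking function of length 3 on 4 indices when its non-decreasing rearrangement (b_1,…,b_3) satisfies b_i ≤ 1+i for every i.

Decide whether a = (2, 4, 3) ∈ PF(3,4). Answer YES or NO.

YES

Order a: b = (2, 3, 4).
  b_1=2 ≤ 2
  b_2=3 ≤ 3
  b_3=4 ≤ 4
All bounds hold ⇒ YES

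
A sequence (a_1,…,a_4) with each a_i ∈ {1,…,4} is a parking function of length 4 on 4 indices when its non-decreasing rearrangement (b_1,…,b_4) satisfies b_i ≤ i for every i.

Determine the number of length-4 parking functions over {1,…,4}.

125

|PF| = 1·5^3 = 1×125 = 125
Example (2,1,2,1) → sorted (1,1,2,2): b_i ≤ i ∀i, a PF.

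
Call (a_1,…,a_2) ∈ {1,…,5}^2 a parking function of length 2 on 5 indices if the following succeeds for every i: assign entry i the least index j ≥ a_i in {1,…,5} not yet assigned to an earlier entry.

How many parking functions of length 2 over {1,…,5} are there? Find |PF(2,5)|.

24

Count = 4·6^1 = 4·6 = 24 (Pollak)
E.g. (2,1) → sorted (1,2): b_i ≤ 3+i ∀i, a PF.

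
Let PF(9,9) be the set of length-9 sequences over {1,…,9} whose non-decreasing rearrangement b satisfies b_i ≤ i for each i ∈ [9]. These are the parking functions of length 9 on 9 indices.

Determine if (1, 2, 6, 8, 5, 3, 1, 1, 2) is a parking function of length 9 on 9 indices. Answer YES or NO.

Order a: b = (1, 1, 1, 2, 2, 3, 5, 6, 8).
  b_1=1 ≤ 1
  b_2=1 ≤ 2
  b_3=1 ≤ 3
  b_4=2 ≤ 4
  b_5=2 ≤ 5
  b_6=3 ≤ 6
  b_7=5 ≤ 7
  b_8=6 ≤ 8
  b_9=8 ≤ 9
All bounds hold ⇒ YES

YES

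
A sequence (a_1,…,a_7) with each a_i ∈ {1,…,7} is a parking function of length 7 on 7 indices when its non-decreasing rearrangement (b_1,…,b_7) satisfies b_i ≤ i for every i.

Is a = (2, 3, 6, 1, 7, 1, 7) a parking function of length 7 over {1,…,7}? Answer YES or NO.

Sorted: b = (1, 1, 2, 3, 6, 7, 7).
  b_1=1 ≤ 1
  b_2=1 ≤ 2
  b_3=2 ≤ 3
  b_4=3 ≤ 4
  b_5=6 > 5
  fails at i=5 ⇒ NO

NO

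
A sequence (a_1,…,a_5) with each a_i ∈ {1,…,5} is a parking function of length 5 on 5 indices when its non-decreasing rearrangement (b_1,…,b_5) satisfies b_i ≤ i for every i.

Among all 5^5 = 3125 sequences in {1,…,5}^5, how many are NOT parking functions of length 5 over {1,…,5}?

|PF| = 1·6^4 = 1×1296 = 1296 [KW]
E.g. (3,5,3,3,3) → sorted (3,3,3,3,5): b_1=3>1, not a PF.
Total 3125; non-PF = 3125−1296 = 1829

1829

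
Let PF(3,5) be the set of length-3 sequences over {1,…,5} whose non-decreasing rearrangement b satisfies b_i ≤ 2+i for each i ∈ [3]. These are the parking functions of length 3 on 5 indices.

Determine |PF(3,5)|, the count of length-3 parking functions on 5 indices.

|PF(3,5)| = (5+1−3)·(5+1)^{3−1} = 3 · 36 = 108 (Pollak)
Example (3,5,1) → sorted (1,3,5): b_i ≤ 2+i ∀i, a PF.

108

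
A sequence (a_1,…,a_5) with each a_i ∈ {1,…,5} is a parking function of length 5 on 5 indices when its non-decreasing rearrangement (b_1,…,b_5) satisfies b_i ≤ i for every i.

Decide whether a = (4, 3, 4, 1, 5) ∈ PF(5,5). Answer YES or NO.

NO

Sorted: b = (1, 3, 4, 4, 5).
  b_1=1 ≤ 1
  b_2=3 > 2
  fails at i=2 ⇒ NO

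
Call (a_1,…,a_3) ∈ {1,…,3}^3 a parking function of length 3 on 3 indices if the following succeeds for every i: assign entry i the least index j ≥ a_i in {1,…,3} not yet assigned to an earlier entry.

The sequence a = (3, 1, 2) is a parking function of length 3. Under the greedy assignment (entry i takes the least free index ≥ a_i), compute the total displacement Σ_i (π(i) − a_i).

Σπ = 6 ({1..3} each once); Σa = 3+1+2 = 6; disp = 6−6 = 0.

0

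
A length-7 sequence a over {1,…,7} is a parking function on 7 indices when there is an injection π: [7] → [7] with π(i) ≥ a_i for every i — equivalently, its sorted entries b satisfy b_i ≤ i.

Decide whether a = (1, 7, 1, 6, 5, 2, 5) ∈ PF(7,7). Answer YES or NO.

NO

Rearranged: b = (1, 1, 2, 5, 5, 6, 7).
  b_1=1 ≤ 1
  b_2=1 ≤ 2
  b_3=2 ≤ 3
  b_4=5 > 4
  fails at i=4 ⇒ NO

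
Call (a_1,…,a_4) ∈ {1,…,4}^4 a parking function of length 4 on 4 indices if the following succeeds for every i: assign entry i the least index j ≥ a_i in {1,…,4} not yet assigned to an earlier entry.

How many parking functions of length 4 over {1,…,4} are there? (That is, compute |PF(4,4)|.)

|PF| = 1·5^3 = 1·125 = 125
Check (1,1,2,3) → sorted (1,1,2,3): b_i ≤ i ∀i, a PF.

125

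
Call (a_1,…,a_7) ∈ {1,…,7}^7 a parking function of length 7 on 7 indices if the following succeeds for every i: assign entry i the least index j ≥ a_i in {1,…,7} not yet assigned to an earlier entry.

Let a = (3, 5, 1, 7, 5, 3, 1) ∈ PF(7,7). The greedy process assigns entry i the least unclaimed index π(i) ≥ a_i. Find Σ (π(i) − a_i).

3

Σπ = 7·8/2 = 28 (π permutes [7]); Σa = 3+5+1+7+5+3+1 = 25; disp = 28−25 = 3.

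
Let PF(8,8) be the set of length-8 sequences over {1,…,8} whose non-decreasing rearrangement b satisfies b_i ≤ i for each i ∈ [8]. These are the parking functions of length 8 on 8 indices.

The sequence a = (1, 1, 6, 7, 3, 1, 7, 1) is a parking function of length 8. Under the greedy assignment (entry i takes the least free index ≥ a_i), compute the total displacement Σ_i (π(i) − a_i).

9

Σπ = 8·9/2 = 36 (π permutes [8]); Σa = 1+1+6+7+3+1+7+1 = 27; disp = 36−27 = 9.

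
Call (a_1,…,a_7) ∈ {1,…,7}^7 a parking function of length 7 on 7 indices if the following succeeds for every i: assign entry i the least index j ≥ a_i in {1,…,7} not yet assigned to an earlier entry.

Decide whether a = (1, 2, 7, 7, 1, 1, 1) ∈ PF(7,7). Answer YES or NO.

Rearranged: b = (1, 1, 1, 1, 2, 7, 7).
  b_1=1 ≤ 1
  b_2=1 ≤ 2
  b_3=1 ≤ 3
  b_4=1 ≤ 4
  b_5=2 ≤ 5
  b_6=7 > 6
  fails at i=6 ⇒ NO

NO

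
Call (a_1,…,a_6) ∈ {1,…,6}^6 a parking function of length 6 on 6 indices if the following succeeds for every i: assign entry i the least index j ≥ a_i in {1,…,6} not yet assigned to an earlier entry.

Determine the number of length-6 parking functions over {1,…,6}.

|PF| = (6+1−6)·(6+1)^{6−1} = 1·16807 = 16807 [KW]
Example (2,3,5,1,1,6) → sorted (1,1,2,3,5,6): b_i ≤ i ∀i, a PF.

16807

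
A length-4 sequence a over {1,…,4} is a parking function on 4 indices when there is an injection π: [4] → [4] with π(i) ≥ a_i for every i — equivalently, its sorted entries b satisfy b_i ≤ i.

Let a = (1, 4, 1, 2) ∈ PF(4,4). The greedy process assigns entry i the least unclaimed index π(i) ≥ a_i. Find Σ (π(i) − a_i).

Σπ = 10 ({1..4} each once); Σa = 1+4+1+2 = 8; disp = 10−8 = 2.

2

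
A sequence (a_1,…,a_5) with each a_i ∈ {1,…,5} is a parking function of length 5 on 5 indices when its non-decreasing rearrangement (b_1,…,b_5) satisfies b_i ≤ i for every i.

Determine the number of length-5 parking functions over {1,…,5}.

Count = (5+1−5)·(5+1)^{5−1} = 1×1296 = 1296
Example (1,1,2,1,4) → sorted (1,1,1,2,4): b_i ≤ i ∀i, a PF.

1296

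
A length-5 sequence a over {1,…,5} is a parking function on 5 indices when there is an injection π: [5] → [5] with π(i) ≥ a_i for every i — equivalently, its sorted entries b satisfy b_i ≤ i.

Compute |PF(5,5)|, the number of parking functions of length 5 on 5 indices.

1296

|PF(5,5)| = (5−5+1)·(5+1)^(5−1) = 1×1296 = 1296 [KW]
One tuple (4,1,3,4,1) → sorted (1,1,3,4,4): b_i ≤ i ∀i, a PF.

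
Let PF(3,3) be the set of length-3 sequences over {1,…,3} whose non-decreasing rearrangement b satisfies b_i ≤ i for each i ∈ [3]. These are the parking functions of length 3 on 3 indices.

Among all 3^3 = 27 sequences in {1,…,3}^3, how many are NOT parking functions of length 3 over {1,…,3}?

Count = 1·4^2 = 1·16 = 16 [KW]
Example (3,2,2) → sorted (2,2,3): b_1=2>1, not a PF.
3^3 − 16 = 27 − 16 = 11

11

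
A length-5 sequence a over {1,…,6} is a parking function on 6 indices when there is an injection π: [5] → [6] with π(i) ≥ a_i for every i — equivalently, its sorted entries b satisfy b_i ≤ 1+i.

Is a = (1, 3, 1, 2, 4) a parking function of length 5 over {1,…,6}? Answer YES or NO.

YES

Sorted: b = (1, 1, 2, 3, 4).
  b_1=1 ≤ 2
  b_2=1 ≤ 3
  b_3=2 ≤ 4
  b_4=3 ≤ 5
  b_5=4 ≤ 6
All bounds hold ⇒ YES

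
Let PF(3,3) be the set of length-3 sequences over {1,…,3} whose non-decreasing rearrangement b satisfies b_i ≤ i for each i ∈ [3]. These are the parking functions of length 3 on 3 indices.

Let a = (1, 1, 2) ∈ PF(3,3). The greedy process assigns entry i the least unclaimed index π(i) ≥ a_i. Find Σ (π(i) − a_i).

Σπ = 6 ({1..3} each once); Σa = 1+1+2 = 4; disp = 6−4 = 2.

2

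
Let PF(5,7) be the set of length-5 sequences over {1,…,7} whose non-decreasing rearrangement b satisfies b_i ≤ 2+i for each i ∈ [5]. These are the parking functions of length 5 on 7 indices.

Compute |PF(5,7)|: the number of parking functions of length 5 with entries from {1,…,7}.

12288

Count = 3·8^4 = 3·4096 = 12288 [KW]
Example (6,7,2,4,4) → sorted (2,4,4,6,7): b_i ≤ 2+i ∀i, a PF.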